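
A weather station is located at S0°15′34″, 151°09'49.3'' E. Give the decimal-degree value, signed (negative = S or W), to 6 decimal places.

Lat: 15′ + 34″ = 15.56667′; 0 + 15.56667/60 = 0.2594444
S → negative
Longitude: 9′ + 49.3″ = 9.82167′; 151 + 9.82167/60 = 151.1636944
E ⇒ keep positive

-0.259444, 151.163694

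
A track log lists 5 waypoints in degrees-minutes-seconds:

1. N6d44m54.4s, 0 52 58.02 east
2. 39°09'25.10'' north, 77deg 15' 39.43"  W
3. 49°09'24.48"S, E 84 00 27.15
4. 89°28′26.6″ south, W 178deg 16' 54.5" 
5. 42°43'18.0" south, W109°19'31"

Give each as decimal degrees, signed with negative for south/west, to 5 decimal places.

Point 1:
  Lat: 6 + 44/60 + 54.4/3600 = 6.748444
  N → positive
  λ: 0° + 52/60 + 58.02/3600 = 0 + 0.866667 + 0.016117 = 0.882783
  E ⇒ keep positive
Point 2:
  Latitude: 9′ + 25.1″ = 9.41833′; 39 + 9.41833/60 = 39.156972
  N → positive
  Longitude: 77 + 15/60 + 39.43/3600 = 77.260953
  hemisphere W, so the sign is −
Point 3:
  φ: 49 + 9/60 + 24.48/3600 = 49.156800
  S ⇒ negate
  Longitude: 84° + 0/60 + 27.15/3600 = 84 + 0.000000 + 0.007542 = 84.007542
  E → positive
Point 4:
  Lat: 28′ + 26.6″ = 28.44333′; 89 + 28.44333/60 = 89.474056
  hemisphere S, so the sign is −
  Longitude: 16′ + 54.5″ = 16.90833′; 178 + 16.90833/60 = 178.281806
  hemisphere W, so the sign is −
Point 5:
  Latitude: 42° + 43/60 + 18/3600 = 42 + 0.716667 + 0.005000 = 42.721667
  S ⇒ negate
  Longitude: 109 + 19/60 + 31/3600 = 109.325278
  W ⇒ negate

1. 6.74844, 0.88278
2. 39.15697, -77.26095
3. -49.15680, 84.00754
4. -89.47406, -178.28181
5. -42.72167, -109.32528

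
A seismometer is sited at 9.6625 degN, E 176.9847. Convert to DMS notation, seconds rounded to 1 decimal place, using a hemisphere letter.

φ: 0.662500° → 39.75000′; 0.75000 × 60 = 45.000″
Longitude: 0.984700 × 60 = 59.08200′ → 59′, remainder × 60 = 4.920″

9°39′45.0″ N, 176°59′4.9″ E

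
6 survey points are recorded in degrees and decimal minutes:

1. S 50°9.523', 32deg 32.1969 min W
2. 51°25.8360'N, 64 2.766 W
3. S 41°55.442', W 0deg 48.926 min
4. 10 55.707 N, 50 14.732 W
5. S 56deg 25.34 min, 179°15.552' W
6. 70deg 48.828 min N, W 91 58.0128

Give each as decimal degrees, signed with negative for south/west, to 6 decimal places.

1. -50.158717, -32.536615
2. 51.430600, -64.046100
3. -41.924033, -0.815433
4. 10.928450, -50.245533
5. -56.422333, -179.259200
6. 70.813800, -91.966880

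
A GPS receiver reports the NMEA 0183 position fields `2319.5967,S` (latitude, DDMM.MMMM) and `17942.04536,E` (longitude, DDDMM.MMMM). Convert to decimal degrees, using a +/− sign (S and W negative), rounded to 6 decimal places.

Lat: split at 2 digits → 23° and 19.5967′; 23 + 19.5967/60 = 23.3266117
hemisphere S, so the sign is −
λ: split at 3 digits → 179° and 42.04536′; 179 + 42.04536/60 = 179.7007560
E → positive

-23.326612, 179.700756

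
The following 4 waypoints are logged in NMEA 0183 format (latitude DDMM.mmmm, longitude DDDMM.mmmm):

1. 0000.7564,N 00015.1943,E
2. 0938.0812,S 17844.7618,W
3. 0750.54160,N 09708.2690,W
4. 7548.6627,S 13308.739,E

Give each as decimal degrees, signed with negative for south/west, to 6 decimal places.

Point 1:
  Latitude: degrees = first 2 digits = 0, minutes = 0.7564; 0 + 0.7564/60 = 0.0126067
  N → positive
  λ: degrees = first 3 digits = 0, minutes = 15.1943; 0 + 15.1943/60 = 0.2532383
  E → positive
Point 2:
  Lat: split at 2 digits → 09° and 38.0812′; 9 + 38.0812/60 = 9.6346867
  S ⇒ negate
  Longitude: split at 3 digits → 178° and 44.7618′; 178 + 44.7618/60 = 178.7460300
  W → negative
Point 3:
  Latitude: degrees = first 2 digits = 7, minutes = 50.5416; 7 + 50.5416/60 = 7.8423600
  N → positive
  λ: degrees = first 3 digits = 97, minutes = 8.269; 97 + 8.269/60 = 97.1378167
  hemisphere W, so the sign is −
Point 4:
  Latitude: degrees = first 2 digits = 75, minutes = 48.6627; 75 + 48.6627/60 = 75.8110450
  S → negative
  Longitude: split at 3 digits → 133° and 8.739′; 133 + 8.739/60 = 133.1456500
  E → positive

1. 0.012607, 0.253238
2. -9.634687, -178.746030
3. 7.842360, -97.137817
4. -75.811045, 133.145650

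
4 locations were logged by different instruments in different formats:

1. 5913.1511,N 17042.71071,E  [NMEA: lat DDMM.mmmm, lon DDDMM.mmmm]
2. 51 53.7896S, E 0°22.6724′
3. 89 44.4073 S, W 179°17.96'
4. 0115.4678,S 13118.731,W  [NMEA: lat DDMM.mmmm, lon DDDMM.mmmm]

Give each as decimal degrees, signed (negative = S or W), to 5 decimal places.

Point 1:
  Latitude: degrees = first 2 digits = 59, minutes = 13.1511; 59 + 13.1511/60 = 59.219185
  N → positive
  Longitude: degrees = first 3 digits = 170, minutes = 42.71071; 170 + 42.71071/60 = 170.711845
  E → positive
Point 2:
  Lat: 53.7896′ = 0.896493°; total 51.896493
  S ⇒ negate
  λ: 0 + 22.6724/60 = 0.377873
  E ⇒ keep positive
Point 3:
  Latitude: 44.4073′ = 0.740122°; total 89.740122
  S → negative
  Longitude: 17.96′ = 0.299333°; total 179.299333
  hemisphere W, so the sign is −
Point 4:
  Lat: split at 2 digits → 01° and 15.4678′; 1 + 15.4678/60 = 1.257797
  S ⇒ negate
  λ: degrees = first 3 digits = 131, minutes = 18.731; 131 + 18.731/60 = 131.312183
  W ⇒ negate

1. 59.21919, 170.71185
2. -51.89649, 0.37787
3. -89.74012, -179.29933
4. -1.25780, -131.31218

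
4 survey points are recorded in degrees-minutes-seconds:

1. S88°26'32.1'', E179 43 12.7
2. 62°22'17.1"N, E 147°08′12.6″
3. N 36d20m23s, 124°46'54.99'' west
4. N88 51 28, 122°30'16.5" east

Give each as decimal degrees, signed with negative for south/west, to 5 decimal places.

1. -88.44225, 179.72019
2. 62.37142, 147.13683
3. 36.33972, -124.78194
4. 88.85778, 122.50458

Point 1:
  Lat: 88 + 26/60 + 32.1/3600 = 88.442250
  S → negative
  Lon: 179° + 43/60 + 12.7/3600 = 179 + 0.716667 + 0.003528 = 179.720194
  E → positive
Point 2:
  Latitude: 22′ + 17.1″ = 22.28500′; 62 + 22.28500/60 = 62.371417
  N ⇒ keep positive
  Lon: 8′ + 12.6″ = 8.21000′; 147 + 8.21000/60 = 147.136833
  E ⇒ keep positive
Point 3:
  Lat: 36° + 20/60 + 23/3600 = 36 + 0.333333 + 0.006389 = 36.339722
  N → positive
  λ: 124 + 46/60 + 54.99/3600 = 124.781942
  W → negative
Point 4:
  Lat: 88 + 51/60 + 28/3600 = 88.857778
  N → positive
  λ: 122 + 30/60 + 16.5/3600 = 122.504583
  E ⇒ keep positive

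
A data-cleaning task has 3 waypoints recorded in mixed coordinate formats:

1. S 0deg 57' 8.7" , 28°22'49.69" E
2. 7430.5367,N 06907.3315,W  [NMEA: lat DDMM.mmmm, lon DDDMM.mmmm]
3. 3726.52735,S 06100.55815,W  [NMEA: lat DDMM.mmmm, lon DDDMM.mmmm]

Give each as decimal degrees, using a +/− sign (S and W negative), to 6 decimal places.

1. -0.952417, 28.380469
2. 74.508945, -69.122192
3. -37.442123, -61.009303

Point 1:
  Lat: 57′ + 8.7″ = 57.14500′; 0 + 57.14500/60 = 0.9524167
  S ⇒ negate
  Longitude: 28° + 22/60 + 49.69/3600 = 28 + 0.366667 + 0.013803 = 28.3804694
  E → positive
Point 2:
  Lat: degrees = first 2 digits = 74, minutes = 30.5367; 74 + 30.5367/60 = 74.5089450
  N → positive
  Lon: degrees = first 3 digits = 69, minutes = 7.3315; 69 + 7.3315/60 = 69.1221917
  W → negative
Point 3:
  φ: degrees = first 2 digits = 37, minutes = 26.52735; 37 + 26.52735/60 = 37.4421225
  S → negative
  λ: degrees = first 3 digits = 61, minutes = 0.55815; 61 + 0.55815/60 = 61.0093025
  hemisphere W, so the sign is −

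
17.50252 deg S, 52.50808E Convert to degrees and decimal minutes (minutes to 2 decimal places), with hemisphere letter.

17° 30.15′ S, 52° 30.48′ E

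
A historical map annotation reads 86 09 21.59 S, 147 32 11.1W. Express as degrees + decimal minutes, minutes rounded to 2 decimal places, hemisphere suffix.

86° 9.36′ S, 147° 32.19′ W

Latitude: 9 + 21.59/60 = 9.3598′
Lon: seconds/60 = 0.18500; minutes = 32 + 0.18500 = 32.1850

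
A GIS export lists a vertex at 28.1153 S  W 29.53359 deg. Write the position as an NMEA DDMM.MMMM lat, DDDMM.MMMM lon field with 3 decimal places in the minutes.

Latitude: 28° + 0.115300 × 60 = 28° 6.91800′
Lon: fractional part 0.533590 → 32.01540 minutes

2806.918,S / 02932.015,W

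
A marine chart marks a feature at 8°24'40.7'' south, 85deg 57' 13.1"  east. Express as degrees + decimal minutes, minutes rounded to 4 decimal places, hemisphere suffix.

8° 24.6783′ S, 85° 57.2183′ E

Lat: 24 + 40.7/60 = 24.678333′
λ: 57 + 13.1/60 = 57.218333′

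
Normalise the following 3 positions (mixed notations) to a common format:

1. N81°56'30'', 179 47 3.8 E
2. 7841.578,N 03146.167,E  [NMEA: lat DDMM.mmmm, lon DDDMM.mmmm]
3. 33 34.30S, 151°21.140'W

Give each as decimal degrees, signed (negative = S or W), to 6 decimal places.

Point 1:
  φ: 81° + 56/60 + 30/3600 = 81 + 0.933333 + 0.008333 = 81.9416667
  N → positive
  λ: 47′ + 3.8″ = 47.06333′; 179 + 47.06333/60 = 179.7843889
  E → positive
Point 2:
  Lat: split at 2 digits → 78° and 41.578′; 78 + 41.578/60 = 78.6929667
  N → positive
  Lon: split at 3 digits → 031° and 46.167′; 31 + 46.167/60 = 31.7694500
  E ⇒ keep positive
Point 3:
  Latitude: 34.3′ = 0.571667°; total 33.5716667
  S → negative
  Longitude: 151 + 21.14/60 = 151.3523333
  W ⇒ negate

1. 81.941667, 179.784389
2. 78.692967, 31.769450
3. -33.571667, -151.352333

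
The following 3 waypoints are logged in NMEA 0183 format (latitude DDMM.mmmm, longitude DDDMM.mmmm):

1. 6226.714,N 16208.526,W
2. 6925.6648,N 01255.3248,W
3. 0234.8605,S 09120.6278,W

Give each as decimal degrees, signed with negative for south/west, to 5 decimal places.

Point 1:
  Latitude: split at 2 digits → 62° and 26.714′; 62 + 26.714/60 = 62.445233
  N → positive
  Longitude: split at 3 digits → 162° and 8.526′; 162 + 8.526/60 = 162.142100
  W ⇒ negate
Point 2:
  φ: split at 2 digits → 69° and 25.6648′; 69 + 25.6648/60 = 69.427747
  N → positive
  Longitude: split at 3 digits → 012° and 55.3248′; 12 + 55.3248/60 = 12.922080
  hemisphere W, so the sign is −
Point 3:
  φ: degrees = first 2 digits = 2, minutes = 34.8605; 2 + 34.8605/60 = 2.581008
  hemisphere S, so the sign is −
  Lon: degrees = first 3 digits = 91, minutes = 20.6278; 91 + 20.6278/60 = 91.343797
  W ⇒ negate

1. 62.44523, -162.14210
2. 69.42775, -12.92208
3. -2.58101, -91.34380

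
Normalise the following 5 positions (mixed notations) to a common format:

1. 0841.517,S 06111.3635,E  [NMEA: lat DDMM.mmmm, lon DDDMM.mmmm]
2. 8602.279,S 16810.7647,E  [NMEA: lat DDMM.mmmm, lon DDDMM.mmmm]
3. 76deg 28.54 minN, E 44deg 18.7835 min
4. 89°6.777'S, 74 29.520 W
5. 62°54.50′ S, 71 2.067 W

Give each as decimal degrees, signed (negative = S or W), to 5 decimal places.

1. -8.69195, 61.18939
2. -86.03798, 168.17941
3. 76.47567, 44.31306
4. -89.11295, -74.49200
5. -62.90833, -71.03445

Point 1:
  Lat: split at 2 digits → 08° and 41.517′; 8 + 41.517/60 = 8.691950
  hemisphere S, so the sign is −
  Lon: degrees = first 3 digits = 61, minutes = 11.3635; 61 + 11.3635/60 = 61.189392
  E → positive
Point 2:
  φ: split at 2 digits → 86° and 2.279′; 86 + 2.279/60 = 86.037983
  S → negative
  Longitude: split at 3 digits → 168° and 10.7647′; 168 + 10.7647/60 = 168.179412
  E → positive
Point 3:
  Latitude: 28.54′ = 0.475667°; total 76.475667
  N → positive
  Longitude: 44 + 18.7835/60 = 44.313058
  E → positive
Point 4:
  Lat: 89 + 6.777/60 = 89.112950
  hemisphere S, so the sign is −
  λ: 29.52′ = 0.492000°; total 74.492000
  hemisphere W, so the sign is −
Point 5:
  Latitude: 62 + 54.5/60 = 62.908333
  S → negative
  λ: 71 + 2.067/60 = 71.034450
  W ⇒ negate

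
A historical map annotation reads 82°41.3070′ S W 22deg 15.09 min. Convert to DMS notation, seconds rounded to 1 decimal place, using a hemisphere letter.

82°41′18.4″ S, 22°15′5.4″ W

Lat: 41.30700′ → 41′ and 0.30700 × 60 = 18.420″
λ: 15.09000′ → 15′ and 0.09000 × 60 = 5.400″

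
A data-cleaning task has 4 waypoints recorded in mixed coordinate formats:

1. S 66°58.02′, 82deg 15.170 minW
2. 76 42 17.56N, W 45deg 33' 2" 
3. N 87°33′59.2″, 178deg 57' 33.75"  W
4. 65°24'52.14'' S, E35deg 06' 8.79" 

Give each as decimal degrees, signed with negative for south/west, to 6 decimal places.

1. -66.967000, -82.252833
2. 76.704878, -45.550556
3. 87.566444, -178.959375
4. -65.414483, 35.102442

Point 1:
  Latitude: 66 + 58.02/60 = 66.9670000
  hemisphere S, so the sign is −
  Longitude: 15.17′ = 0.252833°; total 82.2528333
  W ⇒ negate
Point 2:
  Lat: 76° + 42/60 + 17.56/3600 = 76 + 0.700000 + 0.004878 = 76.7048778
  N → positive
  Longitude: 45° + 33/60 + 2/3600 = 45 + 0.550000 + 0.000556 = 45.5505556
  W ⇒ negate
Point 3:
  φ: 87° + 33/60 + 59.2/3600 = 87 + 0.550000 + 0.016444 = 87.5664444
  N ⇒ keep positive
  λ: 178° + 57/60 + 33.75/3600 = 178 + 0.950000 + 0.009375 = 178.9593750
  W ⇒ negate
Point 4:
  φ: 65° + 24/60 + 52.14/3600 = 65 + 0.400000 + 0.014483 = 65.4144833
  S ⇒ negate
  λ: 6′ + 8.79″ = 6.14650′; 35 + 6.14650/60 = 35.1024417
  E → positive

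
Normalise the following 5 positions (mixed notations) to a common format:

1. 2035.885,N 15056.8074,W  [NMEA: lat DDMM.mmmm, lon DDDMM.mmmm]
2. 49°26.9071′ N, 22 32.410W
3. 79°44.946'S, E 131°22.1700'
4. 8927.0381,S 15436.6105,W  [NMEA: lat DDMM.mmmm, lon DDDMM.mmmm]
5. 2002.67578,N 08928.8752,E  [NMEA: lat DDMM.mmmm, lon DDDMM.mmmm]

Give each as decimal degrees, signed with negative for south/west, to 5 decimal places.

Point 1:
  Latitude: split at 2 digits → 20° and 35.885′; 20 + 35.885/60 = 20.598083
  N ⇒ keep positive
  Longitude: split at 3 digits → 150° and 56.8074′; 150 + 56.8074/60 = 150.946790
  hemisphere W, so the sign is −
Point 2:
  Latitude: 26.9071′ = 0.448452°; total 49.448452
  N → positive
  Longitude: 32.41′ = 0.540167°; total 22.540167
  W → negative
Point 3:
  Lat: 44.946′ = 0.749100°; total 79.749100
  S ⇒ negate
  Lon: 131 + 22.17/60 = 131.369500
  E → positive
Point 4:
  φ: split at 2 digits → 89° and 27.0381′; 89 + 27.0381/60 = 89.450635
  S → negative
  λ: split at 3 digits → 154° and 36.6105′; 154 + 36.6105/60 = 154.610175
  hemisphere W, so the sign is −
Point 5:
  Latitude: degrees = first 2 digits = 20, minutes = 2.67578; 20 + 2.67578/60 = 20.044596
  N ⇒ keep positive
  Longitude: split at 3 digits → 089° and 28.8752′; 89 + 28.8752/60 = 89.481253
  E → positive

1. 20.59808, -150.94679
2. 49.44845, -22.54017
3. -79.74910, 131.36950
4. -89.45064, -154.61018
5. 20.04460, 89.48125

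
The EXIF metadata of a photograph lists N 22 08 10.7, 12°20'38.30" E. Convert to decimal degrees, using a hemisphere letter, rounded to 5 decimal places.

22.13631° N, 12.34397° E

Latitude: 22° + 8/60 + 10.7/3600 = 22 + 0.133333 + 0.002972 = 22.136306
Lon: 12 + 20/60 + 38.3/3600 = 12.343972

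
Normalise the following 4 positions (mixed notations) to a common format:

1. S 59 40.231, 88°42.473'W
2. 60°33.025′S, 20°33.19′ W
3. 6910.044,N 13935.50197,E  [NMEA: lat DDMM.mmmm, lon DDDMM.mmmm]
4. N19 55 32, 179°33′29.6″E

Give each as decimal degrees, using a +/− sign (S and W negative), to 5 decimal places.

1. -59.67052, -88.70788
2. -60.55042, -20.55317
3. 69.16740, 139.59170
4. 19.92556, 179.55822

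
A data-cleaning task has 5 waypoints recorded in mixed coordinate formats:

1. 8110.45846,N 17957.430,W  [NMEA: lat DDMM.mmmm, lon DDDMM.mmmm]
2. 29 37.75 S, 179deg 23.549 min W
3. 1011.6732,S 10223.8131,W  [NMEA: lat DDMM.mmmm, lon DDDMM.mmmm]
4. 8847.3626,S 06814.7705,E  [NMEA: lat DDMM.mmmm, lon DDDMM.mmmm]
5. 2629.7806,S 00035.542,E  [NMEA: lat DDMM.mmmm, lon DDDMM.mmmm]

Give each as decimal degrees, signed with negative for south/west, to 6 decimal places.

1. 81.174308, -179.957167
2. -29.629167, -179.392483
3. -10.194553, -102.396885
4. -88.789377, 68.246175
5. -26.496343, 0.592367

Point 1:
  Lat: degrees = first 2 digits = 81, minutes = 10.45846; 81 + 10.45846/60 = 81.1743077
  N → positive
  Lon: degrees = first 3 digits = 179, minutes = 57.43; 179 + 57.43/60 = 179.9571667
  W ⇒ negate
Point 2:
  Lat: 37.75′ = 0.629167°; total 29.6291667
  hemisphere S, so the sign is −
  Longitude: 23.549′ = 0.392483°; total 179.3924833
  W → negative
Point 3:
  Latitude: degrees = first 2 digits = 10, minutes = 11.6732; 10 + 11.6732/60 = 10.1945533
  hemisphere S, so the sign is −
  λ: degrees = first 3 digits = 102, minutes = 23.8131; 102 + 23.8131/60 = 102.3968850
  hemisphere W, so the sign is −
Point 4:
  φ: degrees = first 2 digits = 88, minutes = 47.3626; 88 + 47.3626/60 = 88.7893767
  hemisphere S, so the sign is −
  λ: degrees = first 3 digits = 68, minutes = 14.7705; 68 + 14.7705/60 = 68.2461750
  E ⇒ keep positive
Point 5:
  φ: degrees = first 2 digits = 26, minutes = 29.7806; 26 + 29.7806/60 = 26.4963433
  hemisphere S, so the sign is −
  λ: degrees = first 3 digits = 0, minutes = 35.542; 0 + 35.542/60 = 0.5923667
  E → positive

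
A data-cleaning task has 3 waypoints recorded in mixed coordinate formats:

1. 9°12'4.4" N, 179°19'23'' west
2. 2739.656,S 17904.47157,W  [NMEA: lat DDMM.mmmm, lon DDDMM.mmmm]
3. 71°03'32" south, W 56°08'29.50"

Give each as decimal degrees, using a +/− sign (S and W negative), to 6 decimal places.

Point 1:
  φ: 9 + 12/60 + 4.4/3600 = 9.2012222
  N ⇒ keep positive
  λ: 19′ + 23″ = 19.38333′; 179 + 19.38333/60 = 179.3230556
  W → negative
Point 2:
  φ: degrees = first 2 digits = 27, minutes = 39.656; 27 + 39.656/60 = 27.6609333
  S ⇒ negate
  λ: split at 3 digits → 179° and 4.47157′; 179 + 4.47157/60 = 179.0745262
  W ⇒ negate
Point 3:
  Lat: 71° + 3/60 + 32/3600 = 71 + 0.050000 + 0.008889 = 71.0588889
  S → negative
  Longitude: 56 + 8/60 + 29.5/3600 = 56.1415278
  W ⇒ negate

1. 9.201222, -179.323056
2. -27.660933, -179.074526
3. -71.058889, -56.141528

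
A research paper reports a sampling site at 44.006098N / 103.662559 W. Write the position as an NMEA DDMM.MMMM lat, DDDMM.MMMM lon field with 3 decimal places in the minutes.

4400.366,N / 10339.754,W

Latitude: minutes = (44.006098 − 44) × 60 = 0.36588
Lon: minutes = (103.662559 − 103) × 60 = 39.75354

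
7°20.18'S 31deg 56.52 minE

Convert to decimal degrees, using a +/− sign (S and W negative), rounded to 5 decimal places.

-7.33633, 31.94200

Lat: 20.18′ = 0.336333°; total 7.336333
hemisphere S, so the sign is −
Lon: 31 + 56.52/60 = 31.942000
E → positive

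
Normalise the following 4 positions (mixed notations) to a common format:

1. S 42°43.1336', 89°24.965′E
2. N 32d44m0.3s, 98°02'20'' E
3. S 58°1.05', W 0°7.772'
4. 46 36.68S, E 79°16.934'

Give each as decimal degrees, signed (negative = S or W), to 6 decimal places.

1. -42.718893, 89.416083
2. 32.733417, 98.038889
3. -58.017500, -0.129533
4. -46.611333, 79.282233

Point 1:
  φ: 43.1336′ = 0.718893°; total 42.7188933
  S → negative
  Longitude: 24.965′ = 0.416083°; total 89.4160833
  E ⇒ keep positive
Point 2:
  Latitude: 44′ + 0.3″ = 44.00500′; 32 + 44.00500/60 = 32.7334167
  N ⇒ keep positive
  Lon: 98 + 2/60 + 20/3600 = 98.0388889
  E ⇒ keep positive
Point 3:
  φ: 58 + 1.05/60 = 58.0175000
  S ⇒ negate
  Longitude: 0 + 7.772/60 = 0.1295333
  hemisphere W, so the sign is −
Point 4:
  Lat: 36.68′ = 0.611333°; total 46.6113333
  S → negative
  Longitude: 16.934′ = 0.282233°; total 79.2822333
  E → positive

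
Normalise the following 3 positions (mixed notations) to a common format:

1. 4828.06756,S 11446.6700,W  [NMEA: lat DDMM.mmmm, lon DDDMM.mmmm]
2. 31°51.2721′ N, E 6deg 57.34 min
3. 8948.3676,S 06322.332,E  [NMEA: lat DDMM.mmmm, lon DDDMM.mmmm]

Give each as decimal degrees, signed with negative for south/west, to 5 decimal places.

Point 1:
  Latitude: split at 2 digits → 48° and 28.06756′; 48 + 28.06756/60 = 48.467793
  hemisphere S, so the sign is −
  Longitude: degrees = first 3 digits = 114, minutes = 46.67; 114 + 46.67/60 = 114.777833
  hemisphere W, so the sign is −
Point 2:
  Latitude: 31 + 51.2721/60 = 31.854535
  N ⇒ keep positive
  λ: 6 + 57.34/60 = 6.955667
  E → positive
Point 3:
  Lat: split at 2 digits → 89° and 48.3676′; 89 + 48.3676/60 = 89.806127
  S → negative
  Longitude: degrees = first 3 digits = 63, minutes = 22.332; 63 + 22.332/60 = 63.372200
  E → positive

1. -48.46779, -114.77783
2. 31.85454, 6.95567
3. -89.80613, 63.37220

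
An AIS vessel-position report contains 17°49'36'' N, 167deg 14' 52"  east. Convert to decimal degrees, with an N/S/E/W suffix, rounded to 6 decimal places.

Latitude: 17° + 49/60 + 36/3600 = 17 + 0.816667 + 0.010000 = 17.8266667
Lon: 167 + 14/60 + 52/3600 = 167.2477778

17.826667° N, 167.247778° E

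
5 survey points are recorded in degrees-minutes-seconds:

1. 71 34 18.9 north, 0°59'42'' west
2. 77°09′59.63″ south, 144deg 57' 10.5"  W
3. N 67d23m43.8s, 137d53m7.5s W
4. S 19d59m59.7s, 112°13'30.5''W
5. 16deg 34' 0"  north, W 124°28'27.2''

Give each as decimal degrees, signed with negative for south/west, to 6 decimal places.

1. 71.571917, -0.995000
2. -77.166564, -144.952917
3. 67.395500, -137.885417
4. -19.999917, -112.225139
5. 16.566667, -124.474222

Point 1:
  φ: 71 + 34/60 + 18.9/3600 = 71.5719167
  N → positive
  Lon: 59′ + 42″ = 59.70000′; 0 + 59.70000/60 = 0.9950000
  W ⇒ negate
Point 2:
  Lat: 77 + 9/60 + 59.63/3600 = 77.1665639
  S ⇒ negate
  Longitude: 144° + 57/60 + 10.5/3600 = 144 + 0.950000 + 0.002917 = 144.9529167
  hemisphere W, so the sign is −
Point 3:
  Latitude: 23′ + 43.8″ = 23.73000′; 67 + 23.73000/60 = 67.3955000
  N ⇒ keep positive
  λ: 53′ + 7.5″ = 53.12500′; 137 + 53.12500/60 = 137.8854167
  W ⇒ negate
Point 4:
  Latitude: 19 + 59/60 + 59.7/3600 = 19.9999167
  S → negative
  λ: 112 + 13/60 + 30.5/3600 = 112.2251389
  W ⇒ negate
Point 5:
  Latitude: 16 + 34/60 + 0/3600 = 16.5666667
  N ⇒ keep positive
  λ: 124 + 28/60 + 27.2/3600 = 124.4742222
  W ⇒ negate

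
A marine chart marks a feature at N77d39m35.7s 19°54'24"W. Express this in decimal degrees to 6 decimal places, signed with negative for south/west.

Lat: 39′ + 35.7″ = 39.59500′; 77 + 39.59500/60 = 77.6599167
N → positive
Lon: 19° + 54/60 + 24/3600 = 19 + 0.900000 + 0.006667 = 19.9066667
W → negative

77.659917, -19.906667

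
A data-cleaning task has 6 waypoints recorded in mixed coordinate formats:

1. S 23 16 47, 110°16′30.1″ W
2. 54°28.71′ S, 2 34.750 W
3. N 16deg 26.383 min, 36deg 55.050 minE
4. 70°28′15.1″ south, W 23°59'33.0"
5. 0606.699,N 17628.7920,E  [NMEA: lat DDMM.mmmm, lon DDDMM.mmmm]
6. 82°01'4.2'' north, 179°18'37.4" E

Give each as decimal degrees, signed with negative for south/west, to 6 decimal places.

Point 1:
  φ: 23° + 16/60 + 47/3600 = 23 + 0.266667 + 0.013056 = 23.2797222
  hemisphere S, so the sign is −
  Lon: 110° + 16/60 + 30.1/3600 = 110 + 0.266667 + 0.008361 = 110.2750278
  W ⇒ negate
Point 2:
  Latitude: 28.71′ = 0.478500°; total 54.4785000
  S → negative
  Lon: 2 + 34.75/60 = 2.5791667
  W ⇒ negate
Point 3:
  φ: 16 + 26.383/60 = 16.4397167
  N ⇒ keep positive
  λ: 55.05′ = 0.917500°; total 36.9175000
  E → positive
Point 4:
  φ: 28′ + 15.1″ = 28.25167′; 70 + 28.25167/60 = 70.4708611
  S → negative
  Lon: 59′ + 33″ = 59.55000′; 23 + 59.55000/60 = 23.9925000
  hemisphere W, so the sign is −
Point 5:
  Latitude: degrees = first 2 digits = 6, minutes = 6.699; 6 + 6.699/60 = 6.1116500
  N → positive
  Longitude: split at 3 digits → 176° and 28.792′; 176 + 28.792/60 = 176.4798667
  E ⇒ keep positive
Point 6:
  Lat: 1′ + 4.2″ = 1.07000′; 82 + 1.07000/60 = 82.0178333
  N → positive
  Lon: 179 + 18/60 + 37.4/3600 = 179.3103889
  E ⇒ keep positive

1. -23.279722, -110.275028
2. -54.478500, -2.579167
3. 16.439717, 36.917500
4. -70.470861, -23.992500
5. 6.111650, 176.479867
6. 82.017833, 179.310389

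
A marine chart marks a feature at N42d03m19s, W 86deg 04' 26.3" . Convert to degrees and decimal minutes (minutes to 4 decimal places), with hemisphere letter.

Lat: seconds/60 = 0.31667; minutes = 3 + 0.31667 = 3.316667
Longitude: 4 + 26.3/60 = 4.438333′

42° 3.3167′ N, 86° 4.4383′ W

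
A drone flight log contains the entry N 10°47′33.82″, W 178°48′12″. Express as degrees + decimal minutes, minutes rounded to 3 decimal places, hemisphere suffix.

10° 47.564′ N, 178° 48.200′ W

φ: 47 + 33.82/60 = 47.56367′
Longitude: 48 + 12/60 = 48.20000′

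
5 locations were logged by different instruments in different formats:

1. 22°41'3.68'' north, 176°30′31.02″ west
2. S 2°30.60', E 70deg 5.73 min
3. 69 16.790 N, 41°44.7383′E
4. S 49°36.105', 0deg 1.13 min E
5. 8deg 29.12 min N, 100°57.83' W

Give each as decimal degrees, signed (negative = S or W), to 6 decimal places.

Point 1:
  Latitude: 22° + 41/60 + 3.68/3600 = 22 + 0.683333 + 0.001022 = 22.6843556
  N ⇒ keep positive
  Longitude: 176° + 30/60 + 31.02/3600 = 176 + 0.500000 + 0.008617 = 176.5086167
  W → negative
Point 2:
  Lat: 2 + 30.6/60 = 2.5100000
  hemisphere S, so the sign is −
  Longitude: 5.73′ = 0.095500°; total 70.0955000
  E → positive
Point 3:
  Latitude: 69 + 16.79/60 = 69.2798333
  N ⇒ keep positive
  Longitude: 41 + 44.7383/60 = 41.7456383
  E → positive
Point 4:
  φ: 36.105′ = 0.601750°; total 49.6017500
  S ⇒ negate
  Lon: 0 + 1.13/60 = 0.0188333
  E → positive
Point 5:
  φ: 8 + 29.12/60 = 8.4853333
  N → positive
  λ: 57.83′ = 0.963833°; total 100.9638333
  W → negative

1. 22.684356, -176.508617
2. -2.510000, 70.095500
3. 69.279833, 41.745638
4. -49.601750, 0.018833
5. 8.485333, -100.963833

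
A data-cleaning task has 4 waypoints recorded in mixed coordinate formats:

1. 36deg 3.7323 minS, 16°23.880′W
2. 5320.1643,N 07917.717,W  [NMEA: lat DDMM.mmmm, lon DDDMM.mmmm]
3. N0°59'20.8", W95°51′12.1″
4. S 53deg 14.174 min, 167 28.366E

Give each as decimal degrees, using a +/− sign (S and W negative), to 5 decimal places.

Point 1:
  φ: 36 + 3.7323/60 = 36.062205
  hemisphere S, so the sign is −
  λ: 16 + 23.88/60 = 16.398000
  W → negative
Point 2:
  φ: split at 2 digits → 53° and 20.1643′; 53 + 20.1643/60 = 53.336072
  N → positive
  Lon: split at 3 digits → 079° and 17.717′; 79 + 17.717/60 = 79.295283
  W → negative
Point 3:
  Latitude: 0° + 59/60 + 20.8/3600 = 0 + 0.983333 + 0.005778 = 0.989111
  N ⇒ keep positive
  Longitude: 95° + 51/60 + 12.1/3600 = 95 + 0.850000 + 0.003361 = 95.853361
  W → negative
Point 4:
  Latitude: 53 + 14.174/60 = 53.236233
  hemisphere S, so the sign is −
  Lon: 167 + 28.366/60 = 167.472767
  E ⇒ keep positive

1. -36.06221, -16.39800
2. 53.33607, -79.29528
3. 0.98911, -95.85336
4. -53.23623, 167.47277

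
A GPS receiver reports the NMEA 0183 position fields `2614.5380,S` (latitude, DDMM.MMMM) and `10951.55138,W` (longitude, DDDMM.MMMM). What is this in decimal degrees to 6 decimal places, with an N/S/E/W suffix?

φ: degrees = first 2 digits = 26, minutes = 14.538; 26 + 14.538/60 = 26.2423000
λ: degrees = first 3 digits = 109, minutes = 51.55138; 109 + 51.55138/60 = 109.8591897

26.242300° S, 109.859190° W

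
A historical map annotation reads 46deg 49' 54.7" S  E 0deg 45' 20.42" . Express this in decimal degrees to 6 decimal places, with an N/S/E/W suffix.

Latitude: 46° + 49/60 + 54.7/3600 = 46 + 0.816667 + 0.015194 = 46.8318611
Lon: 45′ + 20.42″ = 45.34033′; 0 + 45.34033/60 = 0.7556722

46.831861° S, 0.755672° E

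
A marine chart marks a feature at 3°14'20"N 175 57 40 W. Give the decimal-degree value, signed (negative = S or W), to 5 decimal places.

3.23889, -175.96111

Latitude: 14′ + 20″ = 14.33333′; 3 + 14.33333/60 = 3.238889
N ⇒ keep positive
λ: 175° + 57/60 + 40/3600 = 175 + 0.950000 + 0.011111 = 175.961111
W → negative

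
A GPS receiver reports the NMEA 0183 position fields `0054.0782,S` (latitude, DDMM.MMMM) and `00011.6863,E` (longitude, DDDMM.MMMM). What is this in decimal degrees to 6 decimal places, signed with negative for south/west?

φ: degrees = first 2 digits = 0, minutes = 54.0782; 0 + 54.0782/60 = 0.9013033
S ⇒ negate
Longitude: degrees = first 3 digits = 0, minutes = 11.6863; 0 + 11.6863/60 = 0.1947717
E → positive

-0.901303, 0.194772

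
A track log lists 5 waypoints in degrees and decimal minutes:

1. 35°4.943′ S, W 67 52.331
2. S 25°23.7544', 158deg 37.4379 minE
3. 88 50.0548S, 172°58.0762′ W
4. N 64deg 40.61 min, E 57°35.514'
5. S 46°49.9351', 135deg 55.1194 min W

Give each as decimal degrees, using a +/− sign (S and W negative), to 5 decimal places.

Point 1:
  φ: 4.943′ = 0.082383°; total 35.082383
  hemisphere S, so the sign is −
  λ: 52.331′ = 0.872183°; total 67.872183
  W ⇒ negate
Point 2:
  Latitude: 25 + 23.7544/60 = 25.395907
  hemisphere S, so the sign is −
  Longitude: 158 + 37.4379/60 = 158.623965
  E ⇒ keep positive
Point 3:
  φ: 50.0548′ = 0.834247°; total 88.834247
  hemisphere S, so the sign is −
  Longitude: 58.0762′ = 0.967937°; total 172.967937
  W ⇒ negate
Point 4:
  Lat: 40.61′ = 0.676833°; total 64.676833
  N ⇒ keep positive
  Longitude: 57 + 35.514/60 = 57.591900
  E → positive
Point 5:
  φ: 46 + 49.9351/60 = 46.832252
  S ⇒ negate
  Longitude: 135 + 55.1194/60 = 135.918657
  W ⇒ negate

1. -35.08238, -67.87218
2. -25.39591, 158.62397
3. -88.83425, -172.96794
4. 64.67683, 57.59190
5. -46.83225, -135.91866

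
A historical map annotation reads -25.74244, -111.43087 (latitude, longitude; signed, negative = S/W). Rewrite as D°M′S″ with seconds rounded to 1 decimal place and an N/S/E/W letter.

Latitude is negative → S; |value| = 25.742440
φ: whole degrees 25; 44.54640′ → 44′ and 32.784″
Longitude is negative → W; |value| = 111.430870
Lon: whole degrees 111; 25.85220′ → 25′ and 51.132″

25°44′32.8″ S, 111°25′51.1″ W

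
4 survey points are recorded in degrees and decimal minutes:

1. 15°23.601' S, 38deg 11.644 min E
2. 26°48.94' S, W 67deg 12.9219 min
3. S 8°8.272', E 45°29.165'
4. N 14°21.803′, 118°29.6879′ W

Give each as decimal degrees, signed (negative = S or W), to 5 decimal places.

1. -15.39335, 38.19407
2. -26.81567, -67.21537
3. -8.13787, 45.48608
4. 14.36338, -118.49480

Point 1:
  Lat: 23.601′ = 0.393350°; total 15.393350
  hemisphere S, so the sign is −
  λ: 11.644′ = 0.194067°; total 38.194067
  E ⇒ keep positive
Point 2:
  Lat: 48.94′ = 0.815667°; total 26.815667
  hemisphere S, so the sign is −
  Longitude: 12.9219′ = 0.215365°; total 67.215365
  W ⇒ negate
Point 3:
  φ: 8 + 8.272/60 = 8.137867
  S ⇒ negate
  Lon: 45 + 29.165/60 = 45.486083
  E → positive
Point 4:
  Latitude: 14 + 21.803/60 = 14.363383
  N ⇒ keep positive
  λ: 118 + 29.6879/60 = 118.494798
  W → negative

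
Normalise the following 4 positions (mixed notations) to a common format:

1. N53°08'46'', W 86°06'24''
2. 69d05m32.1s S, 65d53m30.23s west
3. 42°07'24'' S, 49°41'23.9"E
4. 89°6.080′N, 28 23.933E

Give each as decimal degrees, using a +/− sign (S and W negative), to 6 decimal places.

Point 1:
  φ: 53 + 8/60 + 46/3600 = 53.1461111
  N → positive
  Longitude: 86 + 6/60 + 24/3600 = 86.1066667
  hemisphere W, so the sign is −
Point 2:
  Latitude: 69° + 5/60 + 32.1/3600 = 69 + 0.083333 + 0.008917 = 69.0922500
  hemisphere S, so the sign is −
  Longitude: 65° + 53/60 + 30.23/3600 = 65 + 0.883333 + 0.008397 = 65.8917306
  hemisphere W, so the sign is −
Point 3:
  Lat: 42 + 7/60 + 24/3600 = 42.1233333
  hemisphere S, so the sign is −
  Lon: 49° + 41/60 + 23.9/3600 = 49 + 0.683333 + 0.006639 = 49.6899722
  E → positive
Point 4:
  φ: 89 + 6.08/60 = 89.1013333
  N → positive
  Lon: 28 + 23.933/60 = 28.3988833
  E → positive

1. 53.146111, -86.106667
2. -69.092250, -65.891731
3. -42.123333, 49.689972
4. 89.101333, 28.398883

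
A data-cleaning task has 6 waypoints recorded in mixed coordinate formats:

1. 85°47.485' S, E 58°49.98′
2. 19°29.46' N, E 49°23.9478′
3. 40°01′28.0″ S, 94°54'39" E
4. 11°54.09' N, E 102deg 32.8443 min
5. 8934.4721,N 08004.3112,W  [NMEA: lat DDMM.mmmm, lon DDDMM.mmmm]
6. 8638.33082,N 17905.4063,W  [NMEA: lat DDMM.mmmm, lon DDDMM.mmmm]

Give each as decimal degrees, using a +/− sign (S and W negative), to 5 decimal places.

Point 1:
  φ: 85 + 47.485/60 = 85.791417
  S ⇒ negate
  Lon: 49.98′ = 0.833000°; total 58.833000
  E → positive
Point 2:
  Lat: 29.46′ = 0.491000°; total 19.491000
  N → positive
  Longitude: 23.9478′ = 0.399130°; total 49.399130
  E → positive
Point 3:
  Lat: 1′ + 28″ = 1.46667′; 40 + 1.46667/60 = 40.024444
  hemisphere S, so the sign is −
  Lon: 54′ + 39″ = 54.65000′; 94 + 54.65000/60 = 94.910833
  E ⇒ keep positive
Point 4:
  φ: 11 + 54.09/60 = 11.901500
  N ⇒ keep positive
  λ: 102 + 32.8443/60 = 102.547405
  E ⇒ keep positive
Point 5:
  φ: split at 2 digits → 89° and 34.4721′; 89 + 34.4721/60 = 89.574535
  N → positive
  Longitude: split at 3 digits → 080° and 4.3112′; 80 + 4.3112/60 = 80.071853
  W ⇒ negate
Point 6:
  Lat: degrees = first 2 digits = 86, minutes = 38.33082; 86 + 38.33082/60 = 86.638847
  N ⇒ keep positive
  Lon: split at 3 digits → 179° and 5.4063′; 179 + 5.4063/60 = 179.090105
  hemisphere W, so the sign is −

1. -85.79142, 58.83300
2. 19.49100, 49.39913
3. -40.02444, 94.91083
4. 11.90150, 102.54741
5. 89.57454, -80.07185
6. 86.63885, -179.09011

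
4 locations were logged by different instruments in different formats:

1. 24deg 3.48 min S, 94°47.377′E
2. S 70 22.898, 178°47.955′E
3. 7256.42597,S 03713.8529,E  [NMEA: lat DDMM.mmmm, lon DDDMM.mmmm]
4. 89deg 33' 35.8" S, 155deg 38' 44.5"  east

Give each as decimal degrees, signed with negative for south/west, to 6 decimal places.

1. -24.058000, 94.789617
2. -70.381633, 178.799250
3. -72.940433, 37.230882
4. -89.559944, 155.645694

Point 1:
  φ: 24 + 3.48/60 = 24.0580000
  S ⇒ negate
  λ: 94 + 47.377/60 = 94.7896167
  E ⇒ keep positive
Point 2:
  Latitude: 22.898′ = 0.381633°; total 70.3816333
  S → negative
  λ: 47.955′ = 0.799250°; total 178.7992500
  E → positive
Point 3:
  Lat: split at 2 digits → 72° and 56.42597′; 72 + 56.42597/60 = 72.9404328
  hemisphere S, so the sign is −
  λ: split at 3 digits → 037° and 13.8529′; 37 + 13.8529/60 = 37.2308817
  E ⇒ keep positive
Point 4:
  Latitude: 89° + 33/60 + 35.8/3600 = 89 + 0.550000 + 0.009944 = 89.5599444
  hemisphere S, so the sign is −
  Longitude: 38′ + 44.5″ = 38.74167′; 155 + 38.74167/60 = 155.6456944
  E → positive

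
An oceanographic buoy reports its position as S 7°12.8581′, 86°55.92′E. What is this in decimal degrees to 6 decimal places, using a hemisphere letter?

7.214302° S, 86.932000° E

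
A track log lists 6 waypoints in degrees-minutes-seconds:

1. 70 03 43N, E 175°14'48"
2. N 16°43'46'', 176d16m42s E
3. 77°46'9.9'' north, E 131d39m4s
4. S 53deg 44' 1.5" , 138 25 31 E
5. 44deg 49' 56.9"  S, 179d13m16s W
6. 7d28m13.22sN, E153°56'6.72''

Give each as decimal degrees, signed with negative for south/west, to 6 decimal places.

1. 70.061944, 175.246667
2. 16.729444, 176.278333
3. 77.769417, 131.651111
4. -53.733750, 138.425278
5. -44.832472, -179.221111
6. 7.470339, 153.935200

Point 1:
  Lat: 3′ + 43″ = 3.71667′; 70 + 3.71667/60 = 70.0619444
  N → positive
  Lon: 14′ + 48″ = 14.80000′; 175 + 14.80000/60 = 175.2466667
  E → positive
Point 2:
  Latitude: 16° + 43/60 + 46/3600 = 16 + 0.716667 + 0.012778 = 16.7294444
  N ⇒ keep positive
  Longitude: 176 + 16/60 + 42/3600 = 176.2783333
  E ⇒ keep positive
Point 3:
  φ: 77 + 46/60 + 9.9/3600 = 77.7694167
  N → positive
  Longitude: 131° + 39/60 + 4/3600 = 131 + 0.650000 + 0.001111 = 131.6511111
  E ⇒ keep positive
Point 4:
  φ: 53 + 44/60 + 1.5/3600 = 53.7337500
  hemisphere S, so the sign is −
  Longitude: 25′ + 31″ = 25.51667′; 138 + 25.51667/60 = 138.4252778
  E ⇒ keep positive
Point 5:
  φ: 44° + 49/60 + 56.9/3600 = 44 + 0.816667 + 0.015806 = 44.8324722
  S ⇒ negate
  λ: 13′ + 16″ = 13.26667′; 179 + 13.26667/60 = 179.2211111
  W → negative
Point 6:
  φ: 7° + 28/60 + 13.22/3600 = 7 + 0.466667 + 0.003672 = 7.4703389
  N → positive
  Longitude: 56′ + 6.72″ = 56.11200′; 153 + 56.11200/60 = 153.9352000
  E → positive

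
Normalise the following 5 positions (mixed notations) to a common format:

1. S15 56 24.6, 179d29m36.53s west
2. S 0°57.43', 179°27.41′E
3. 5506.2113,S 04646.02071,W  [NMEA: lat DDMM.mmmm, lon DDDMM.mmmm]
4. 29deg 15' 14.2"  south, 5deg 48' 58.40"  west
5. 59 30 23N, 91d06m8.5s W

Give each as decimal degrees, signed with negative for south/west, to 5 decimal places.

1. -15.94017, -179.49348
2. -0.95717, 179.45683
3. -55.10352, -46.76701
4. -29.25394, -5.81622
5. 59.50639, -91.10236

Point 1:
  Latitude: 15 + 56/60 + 24.6/3600 = 15.940167
  S ⇒ negate
  Lon: 29′ + 36.53″ = 29.60883′; 179 + 29.60883/60 = 179.493481
  W ⇒ negate
Point 2:
  φ: 57.43′ = 0.957167°; total 0.957167
  S → negative
  Longitude: 179 + 27.41/60 = 179.456833
  E ⇒ keep positive
Point 3:
  Latitude: degrees = first 2 digits = 55, minutes = 6.2113; 55 + 6.2113/60 = 55.103522
  hemisphere S, so the sign is −
  Lon: split at 3 digits → 046° and 46.02071′; 46 + 46.02071/60 = 46.767012
  hemisphere W, so the sign is −
Point 4:
  Latitude: 15′ + 14.2″ = 15.23667′; 29 + 15.23667/60 = 29.253944
  hemisphere S, so the sign is −
  λ: 48′ + 58.4″ = 48.97333′; 5 + 48.97333/60 = 5.816222
  W → negative
Point 5:
  Latitude: 30′ + 23″ = 30.38333′; 59 + 30.38333/60 = 59.506389
  N ⇒ keep positive
  λ: 91 + 6/60 + 8.5/3600 = 91.102361
  hemisphere W, so the sign is −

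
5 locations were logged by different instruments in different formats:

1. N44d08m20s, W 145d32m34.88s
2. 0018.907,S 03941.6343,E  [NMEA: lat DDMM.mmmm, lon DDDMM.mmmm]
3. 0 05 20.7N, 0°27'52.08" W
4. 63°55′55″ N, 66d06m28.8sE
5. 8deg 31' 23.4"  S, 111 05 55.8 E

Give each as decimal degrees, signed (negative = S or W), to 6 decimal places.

1. 44.138889, -145.543022
2. -0.315117, 39.693905
3. 0.089083, -0.464467
4. 63.931944, 66.108000
5. -8.523167, 111.098833

Point 1:
  φ: 44° + 8/60 + 20/3600 = 44 + 0.133333 + 0.005556 = 44.1388889
  N → positive
  Lon: 145 + 32/60 + 34.88/3600 = 145.5430222
  W → negative
Point 2:
  Lat: degrees = first 2 digits = 0, minutes = 18.907; 0 + 18.907/60 = 0.3151167
  hemisphere S, so the sign is −
  Longitude: degrees = first 3 digits = 39, minutes = 41.6343; 39 + 41.6343/60 = 39.6939050
  E → positive
Point 3:
  Latitude: 0 + 5/60 + 20.7/3600 = 0.0890833
  N ⇒ keep positive
  Longitude: 27′ + 52.08″ = 27.86800′; 0 + 27.86800/60 = 0.4644667
  W → negative
Point 4:
  Lat: 55′ + 55″ = 55.91667′; 63 + 55.91667/60 = 63.9319444
  N → positive
  Lon: 6′ + 28.8″ = 6.48000′; 66 + 6.48000/60 = 66.1080000
  E ⇒ keep positive
Point 5:
  φ: 8° + 31/60 + 23.4/3600 = 8 + 0.516667 + 0.006500 = 8.5231667
  S ⇒ negate
  Longitude: 5′ + 55.8″ = 5.93000′; 111 + 5.93000/60 = 111.0988333
  E ⇒ keep positive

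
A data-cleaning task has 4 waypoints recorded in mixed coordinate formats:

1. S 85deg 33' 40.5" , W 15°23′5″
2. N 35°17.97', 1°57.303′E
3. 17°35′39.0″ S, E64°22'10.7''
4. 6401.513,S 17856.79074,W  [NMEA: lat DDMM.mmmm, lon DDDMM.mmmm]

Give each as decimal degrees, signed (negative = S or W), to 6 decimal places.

1. -85.561250, -15.384722
2. 35.299500, 1.955050
3. -17.594167, 64.369639
4. -64.025217, -178.946512

Point 1:
  Latitude: 33′ + 40.5″ = 33.67500′; 85 + 33.67500/60 = 85.5612500
  S → negative
  λ: 15° + 23/60 + 5/3600 = 15 + 0.383333 + 0.001389 = 15.3847222
  W ⇒ negate
Point 2:
  φ: 35 + 17.97/60 = 35.2995000
  N ⇒ keep positive
  Lon: 1 + 57.303/60 = 1.9550500
  E ⇒ keep positive
Point 3:
  Lat: 17 + 35/60 + 39/3600 = 17.5941667
  hemisphere S, so the sign is −
  Longitude: 64° + 22/60 + 10.7/3600 = 64 + 0.366667 + 0.002972 = 64.3696389
  E ⇒ keep positive
Point 4:
  Latitude: split at 2 digits → 64° and 1.513′; 64 + 1.513/60 = 64.0252167
  S ⇒ negate
  λ: split at 3 digits → 178° and 56.79074′; 178 + 56.79074/60 = 178.9465123
  W ⇒ negate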